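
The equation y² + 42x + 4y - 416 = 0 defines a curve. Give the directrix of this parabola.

x = 41/2

Only y is squared. Complete the square in y: (y + 2)² = -42(x - 10).
Vertex (10, -2); 4p = -42 so p = -21/2. Opens left.
Directrix is the vertical line x = h − p = 10 − (-21/2) = 41/2.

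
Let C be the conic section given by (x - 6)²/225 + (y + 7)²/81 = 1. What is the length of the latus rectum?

Center (6, -7). The larger denominator 225 sits under the x-term, so the major axis is horizontal; a² = 225, b² = 81.
Latus rectum length = 2b²/a = 2·81/15 = 54/5.

54/5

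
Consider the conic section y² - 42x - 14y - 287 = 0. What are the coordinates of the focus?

Only y is squared. Complete the square in y: (y - 7)² = 42(x + 8).
Vertex (-8, 7); 4p = 42 so p = 21/2. Opens right.
Focus is p units from the vertex along the axis: (h + p, k).

(5/2, 7)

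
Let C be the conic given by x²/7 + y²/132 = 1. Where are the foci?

(0, 0 - 5√5) and (0, 0 + 5√5)

Center (0, 0). The larger denominator 132 sits under the y-term, so the major axis is vertical; a² = 132, b² = 7.
c² = a² - b² = 132 - 7 = 125, so c = 5√5.
Foci lie on the vertical axis through the center: (h, k ± c).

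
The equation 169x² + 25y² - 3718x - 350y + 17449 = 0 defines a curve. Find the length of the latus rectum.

Group: 169(x² - 22x) + 25(y² - 14y) = -17449
Completing the square gives 169(x - 11)² + 25(y - 7)² = -17449 + 20449 + 1225 = 4225.
Dividing both sides by 4225: (x - 11)²/25 + (y - 7)²/169 = 1
Ellipse, center (11, 7), major axis vertical; a² = 169, b² = 25.
Latus rectum length = 2b²/a = 2·25/13 = 50/13.

50/13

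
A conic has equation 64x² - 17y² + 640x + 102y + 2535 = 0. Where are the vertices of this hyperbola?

(-5, -5) and (-5, 11)

Group: 64(x² + 10x) -17(y² - 6y) = -2535
Complete the square in x and y: 64(x + 5)² -17(y - 3)² = -2535 + 1600 - 153 = -1088
Divide through by -1088 to get (y - 3)²/64 - (x + 5)²/17 = 1.
Hyperbola, center (-5, 3), transverse axis vertical; a² = 64, b² = 17.
a = 8. Vertices at (h, k ± a).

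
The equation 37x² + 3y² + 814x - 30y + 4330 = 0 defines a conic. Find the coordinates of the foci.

Group: 37(x² + 22x) + 3(y² - 10y) = -4330
Completing the square gives 37(x + 11)² + 3(y - 5)² = -4330 + 4477 + 75 = 222.
Divide by 222: (x + 11)²/6 + (y - 5)²/74 = 1
Ellipse, center (-11, 5), major axis vertical; a² = 74, b² = 6.
c² = a² - b² = 74 - 6 = 68, so c = 2√17.
Foci lie on the vertical axis through the center: (h, k ± c).

(-11, 5 - 2√17) and (-11, 5 + 2√17)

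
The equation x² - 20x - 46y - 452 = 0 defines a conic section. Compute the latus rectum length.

Only x is squared. Complete the square in x: (x - 10)² = 46(y + 12).
Vertex (10, -12); 4p = 46 so p = 23/2. Opens up.
Latus rectum length = |4p| = 46.

46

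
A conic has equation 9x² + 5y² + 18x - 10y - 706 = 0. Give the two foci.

(-1, -7) and (-1, 9)

Collect terms: 9(x² + 2x) + 5(y² - 2y) = 706
Complete the square: 9(x + 1)² + 5(y - 1)² = 706 + 9 + 5 = 720
Dividing both sides by 720: (x + 1)²/80 + (y - 1)²/144 = 1
Ellipse, center (-1, 1), major axis vertical; a² = 144, b² = 80.
c² = a² - b² = 144 - 80 = 64, so c = 8.
Foci lie on the vertical axis through the center: (h, k ± c).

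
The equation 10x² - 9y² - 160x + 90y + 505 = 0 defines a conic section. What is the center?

Group the x- and y-terms: 10(x² - 16x) -9(y² - 10y) = -505
10(x - 8)² -9(y - 5)² = -505 + 640 - 225 = -90
Dividing both sides by -90: (y - 5)²/10 - (x - 8)²/9 = 1
Hyperbola with center (8, 5).

(8, 5)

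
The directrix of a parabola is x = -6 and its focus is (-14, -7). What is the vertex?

The vertex is the midpoint between the focus and the directrix along the axis of symmetry.
Axis is horizontal (directrix is vertical). Vertex x-coordinate = (-14 + (-6))/2 = -10; y-coordinate = -7.

(-10, -7)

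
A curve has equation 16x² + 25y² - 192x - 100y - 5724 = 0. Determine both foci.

Group: 16(x² - 12x) + 25(y² - 4y) = 5724
Completing the square gives 16(x - 6)² + 25(y - 2)² = 5724 + 576 + 100 = 6400.
Divide by 6400: (x - 6)²/400 + (y - 2)²/256 = 1
Ellipse, center (6, 2), major axis horizontal; a² = 400, b² = 256.
c² = a² - b² = 400 - 256 = 144, so c = 12.
Foci lie on the horizontal axis through the center: (h ± c, k).

(-6, 2) and (18, 2)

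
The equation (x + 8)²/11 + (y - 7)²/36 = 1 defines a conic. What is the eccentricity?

e = 5/6

Center (-8, 7). The larger denominator 36 sits under the y-term, so the major axis is vertical; a² = 36, b² = 11.
c² = a² - b² = 25, so c = 5.
e = c/a = 5/6.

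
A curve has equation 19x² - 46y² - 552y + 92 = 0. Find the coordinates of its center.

Rearranging, 19x² -46(y² + 12y) = -92.
19x² -46(y + 6)² = -92 + 0 - 1656 = -1748
Dividing both sides by -1748: (y + 6)²/38 - x²/92 = 1
Hyperbola with center (0, -6).

(0, -6)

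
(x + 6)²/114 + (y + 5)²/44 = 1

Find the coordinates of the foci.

(-6 - √70, -5) and (-6 + √70, -5)

Center (-6, -5). The larger denominator 114 sits under the x-term, so the major axis is horizontal; a² = 114, b² = 44.
c² = a² - b² = 114 - 44 = 70, so c = √70.
Foci lie on the horizontal axis through the center: (h ± c, k).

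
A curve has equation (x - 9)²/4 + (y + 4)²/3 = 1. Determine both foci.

(8, -4) and (10, -4)

Center (9, -4). The larger denominator 4 sits under the x-term, so the major axis is horizontal; a² = 4, b² = 3.
c² = a² - b² = 4 - 3 = 1, so c = 1.
Foci lie on the horizontal axis through the center: (h ± c, k).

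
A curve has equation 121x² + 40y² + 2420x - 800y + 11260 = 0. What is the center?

Rearranging, 121(x² + 20x) + 40(y² - 20y) = -11260.
Complete the square: 121(x + 10)² + 40(y - 10)² = -11260 + 12100 + 4000 = 4840
Divide by 4840: (x + 10)²/40 + (y - 10)²/121 = 1
Ellipse with center (-10, 10).

(-10, 10)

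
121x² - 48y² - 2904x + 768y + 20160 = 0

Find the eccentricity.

Rearranging, 121(x² - 24x) -48(y² - 16y) = -20160.
Complete the square: 121(x - 12)² -48(y - 8)² = -20160 + 17424 - 3072 = -5808
Dividing both sides by -5808: (y - 8)²/121 - (x - 12)²/48 = 1
Hyperbola, center (12, 8), transverse axis vertical; a² = 121, b² = 48.
c² = a² + b² = 169, so c = 13.
e = c/a = 13/11.

e = 13/11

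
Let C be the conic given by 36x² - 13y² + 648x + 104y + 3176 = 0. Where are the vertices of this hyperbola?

Collect terms: 36(x² + 18x) -13(y² - 8y) = -3176
Completing the square gives 36(x + 9)² -13(y - 4)² = -3176 + 2916 - 208 = -468.
Dividing both sides by -468: (y - 4)²/36 - (x + 9)²/13 = 1
Hyperbola, center (-9, 4), transverse axis vertical; a² = 36, b² = 13.
a = 6. Vertices at (h, k ± a).

(-9, -2) and (-9, 10)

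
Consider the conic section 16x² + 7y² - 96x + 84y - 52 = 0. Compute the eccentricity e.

e = 3/4

Rearranging, 16(x² - 6x) + 7(y² + 12y) = 52.
16(x - 3)² + 7(y + 6)² = 52 + 144 + 252 = 448
Dividing both sides by 448: (x - 3)²/28 + (y + 6)²/64 = 1
Ellipse, center (3, -6), major axis vertical; a² = 64, b² = 28.
c² = a² - b² = 36, so c = 6.
e = c/a = 6/8 = 3/4.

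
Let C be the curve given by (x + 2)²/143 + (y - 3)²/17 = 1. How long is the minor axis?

Center (-2, 3). The larger denominator 143 sits under the x-term, so the major axis is horizontal; a² = 143, b² = 17.
b² = 17 so b = √17; the minor axis has length 2b = 2√17.

2√17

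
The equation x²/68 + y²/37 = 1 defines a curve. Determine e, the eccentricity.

e = √527/34

Center (0, 0). The larger denominator 68 sits under the x-term, so the major axis is horizontal; a² = 68, b² = 37.
c² = a² - b² = 31, so c = √31.
e = c/a = √31/2√17 = √527/34.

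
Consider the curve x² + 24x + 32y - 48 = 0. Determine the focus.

(-12, -2)

Only x is squared. Complete the square in x: (x + 12)² = -32(y - 6).
Vertex (-12, 6); 4p = -32 so p = -8. Opens down.
Focus is p units from the vertex along the axis: (h, k + p).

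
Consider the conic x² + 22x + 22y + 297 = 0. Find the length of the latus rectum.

22

Only x is squared. Complete the square in x: (x + 11)² = -22(y + 8).
Vertex (-11, -8); 4p = -22 so p = -11/2. Opens down.
Latus rectum length = |4p| = 22.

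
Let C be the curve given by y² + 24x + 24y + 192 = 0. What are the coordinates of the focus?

(-8, -12)

Only y is squared. Complete the square in y: (y + 12)² = -24(x + 2).
Vertex (-2, -12); 4p = -24 so p = -6. Opens left.
Focus is p units from the vertex along the axis: (h + p, k).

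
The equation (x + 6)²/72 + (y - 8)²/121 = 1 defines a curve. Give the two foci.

Center (-6, 8). The larger denominator 121 sits under the y-term, so the major axis is vertical; a² = 121, b² = 72.
c² = a² - b² = 121 - 72 = 49, so c = 7.
Foci lie on the vertical axis through the center: (h, k ± c).

(-6, 1) and (-6, 15)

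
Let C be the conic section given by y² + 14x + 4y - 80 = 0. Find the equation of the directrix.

x = 19/2

Only y is squared. Complete the square in y: (y + 2)² = -14(x - 6).
Vertex (6, -2); 4p = -14 so p = -7/2. Opens left.
Directrix is the vertical line x = h − p = 6 − (-7/2) = 19/2.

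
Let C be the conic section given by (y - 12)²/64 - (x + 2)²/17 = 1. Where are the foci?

Center (-2, 12). The positive term is the y-term, so the transverse axis is vertical; a² = 64, b² = 17.
c² = a² + b² = 64 + 17 = 81, so c = 9.
Foci lie on the vertical axis through the center: (h, k ± c).

(-2, 3) and (-2, 21)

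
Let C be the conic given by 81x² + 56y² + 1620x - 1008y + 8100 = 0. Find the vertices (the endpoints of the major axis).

Group the x- and y-terms: 81(x² + 20x) + 56(y² - 18y) = -8100
Complete the square in x and y: 81(x + 10)² + 56(y - 9)² = -8100 + 8100 + 4536 = 4536
Divide by 4536: (x + 10)²/56 + (y - 9)²/81 = 1
Ellipse, center (-10, 9), major axis vertical; a² = 81, b² = 56.
a = 9. Vertices at (h, k ± a).

(-10, 0) and (-10, 18)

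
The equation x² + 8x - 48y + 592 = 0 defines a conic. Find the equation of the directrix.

Only x is squared. Complete the square in x: (x + 4)² = 48(y - 12).
Vertex (-4, 12); 4p = 48 so p = 12. Opens up.
Directrix is the horizontal line y = k − p = 12 − (12) = 0.

y = 0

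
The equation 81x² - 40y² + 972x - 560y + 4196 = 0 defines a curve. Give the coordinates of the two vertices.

(-6, -16) and (-6, 2)

Group the x- and y-terms: 81(x² + 12x) -40(y² + 14y) = -4196
Complete the square in x and y: 81(x + 6)² -40(y + 7)² = -4196 + 2916 - 1960 = -3240
Dividing both sides by -3240: (y + 7)²/81 - (x + 6)²/40 = 1
Hyperbola, center (-6, -7), transverse axis vertical; a² = 81, b² = 40.
a = 9. Vertices at (h, k ± a).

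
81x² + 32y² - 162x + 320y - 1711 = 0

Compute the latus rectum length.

64/9

Group: 81(x² - 2x) + 32(y² + 10y) = 1711
Completing the square gives 81(x - 1)² + 32(y + 5)² = 1711 + 81 + 800 = 2592.
Divide by 2592: (x - 1)²/32 + (y + 5)²/81 = 1
Ellipse, center (1, -5), major axis vertical; a² = 81, b² = 32.
Latus rectum length = 2b²/a = 2·32/9 = 64/9.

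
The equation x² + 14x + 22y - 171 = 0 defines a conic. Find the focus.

Only x is squared. Complete the square in x: (x + 7)² = -22(y - 10).
Vertex (-7, 10); 4p = -22 so p = -11/2. Opens down.
Focus is p units from the vertex along the axis: (h, k + p).

(-7, 9/2)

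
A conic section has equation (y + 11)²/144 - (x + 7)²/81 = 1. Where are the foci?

(-7, -26) and (-7, 4)

Center (-7, -11). The positive term is the y-term, so the transverse axis is vertical; a² = 144, b² = 81.
c² = a² + b² = 144 + 81 = 225, so c = 15.
Foci lie on the vertical axis through the center: (h, k ± c).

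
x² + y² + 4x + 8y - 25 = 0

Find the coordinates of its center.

(-2, -4)

(x² + 4x) + (y² + 8y) = 25
Completing the square gives (x + 2)² + (y + 4)² = 25 + 4 + 16 = 45.
So (x + 2)² + (y + 4)² = 45.
Circle centered at (-2, -4) with r² = 45.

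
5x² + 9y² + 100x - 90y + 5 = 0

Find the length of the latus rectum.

Group the x- and y-terms: 5(x² + 20x) + 9(y² - 10y) = -5
Complete the square: 5(x + 10)² + 9(y - 5)² = -5 + 500 + 225 = 720
Divide through by 720 to get (x + 10)²/144 + (y - 5)²/80 = 1.
Ellipse, center (-10, 5), major axis horizontal; a² = 144, b² = 80.
Latus rectum length = 2b²/a = 2·80/12 = 40/3.

40/3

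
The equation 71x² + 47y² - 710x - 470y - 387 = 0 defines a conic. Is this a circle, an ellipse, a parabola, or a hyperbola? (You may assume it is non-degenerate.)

No xy term. Coefficients of x² and y² are A = 71, C = 47.
A and C have the same sign but A ≠ C ⇒ ellipse.

ellipse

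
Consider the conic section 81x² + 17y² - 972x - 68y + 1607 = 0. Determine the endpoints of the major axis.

Collect terms: 81(x² - 12x) + 17(y² - 4y) = -1607
Complete the square in x and y: 81(x - 6)² + 17(y - 2)² = -1607 + 2916 + 68 = 1377
Divide by 1377: (x - 6)²/17 + (y - 2)²/81 = 1
Ellipse, center (6, 2), major axis vertical; a² = 81, b² = 17.
a = 9. Vertices at (h, k ± a).

(6, -7) and (6, 11)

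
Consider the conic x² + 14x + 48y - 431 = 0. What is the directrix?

y = 22

Only x is squared. Complete the square in x: (x + 7)² = -48(y - 10).
Vertex (-7, 10); 4p = -48 so p = -12. Opens down.
Directrix is the horizontal line y = k − p = 10 − (-12) = 22.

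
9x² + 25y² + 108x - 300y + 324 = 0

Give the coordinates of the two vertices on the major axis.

(-16, 6) and (4, 6)

Collect terms: 9(x² + 12x) + 25(y² - 12y) = -324
Completing the square gives 9(x + 6)² + 25(y - 6)² = -324 + 324 + 900 = 900.
Divide by 900: (x + 6)²/100 + (y - 6)²/36 = 1
Ellipse, center (-6, 6), major axis horizontal; a² = 100, b² = 36.
a = 10. Vertices at (h ± a, k).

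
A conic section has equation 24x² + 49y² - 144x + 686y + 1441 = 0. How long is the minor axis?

Collect terms: 24(x² - 6x) + 49(y² + 14y) = -1441
Complete the square: 24(x - 3)² + 49(y + 7)² = -1441 + 216 + 2401 = 1176
Dividing both sides by 1176: (x - 3)²/49 + (y + 7)²/24 = 1
Ellipse, center (3, -7), major axis horizontal; a² = 49, b² = 24.
b² = 24 so b = 2√6; the minor axis has length 2b = 4√6.

4√6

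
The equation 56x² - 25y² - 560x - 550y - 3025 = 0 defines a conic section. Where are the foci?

Group: 56(x² - 10x) -25(y² + 22y) = 3025
56(x - 5)² -25(y + 11)² = 3025 + 1400 - 3025 = 1400
Divide by 1400: (x - 5)²/25 - (y + 11)²/56 = 1
Hyperbola, center (5, -11), transverse axis horizontal; a² = 25, b² = 56.
c² = a² + b² = 25 + 56 = 81, so c = 9.
Foci lie on the horizontal axis through the center: (h ± c, k).

(-4, -11) and (14, -11)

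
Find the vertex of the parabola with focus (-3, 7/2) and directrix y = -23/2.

(-3, -4)

The vertex is the midpoint between the focus and the directrix along the axis of symmetry.
Axis is vertical (directrix is horizontal). Vertex y-coordinate = (7/2 + (-23/2))/2 = -4; x-coordinate = -3.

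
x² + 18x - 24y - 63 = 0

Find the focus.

(-9, 0)

Only x is squared. Complete the square in x: (x + 9)² = 24(y + 6).
Vertex (-9, -6); 4p = 24 so p = 6. Opens up.
Focus is p units from the vertex along the axis: (h, k + p).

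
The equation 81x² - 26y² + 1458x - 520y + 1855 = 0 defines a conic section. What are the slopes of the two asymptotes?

9√26/26 and -9√26/26

Collect terms: 81(x² + 18x) -26(y² + 20y) = -1855
Complete the square in x and y: 81(x + 9)² -26(y + 10)² = -1855 + 6561 - 2600 = 2106
Dividing both sides by 2106: (x + 9)²/26 - (y + 10)²/81 = 1
Hyperbola, center (-9, -10), transverse axis horizontal; a² = 26, b² = 81.
For a horizontal hyperbola the asymptotes have slope ±b/a.
Here that is ±9/√26 = ±9√26/26.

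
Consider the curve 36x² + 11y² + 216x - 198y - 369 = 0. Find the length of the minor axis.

4√11

36(x² + 6x) + 11(y² - 18y) = 369
Completing the square gives 36(x + 3)² + 11(y - 9)² = 369 + 324 + 891 = 1584.
Dividing both sides by 1584: (x + 3)²/44 + (y - 9)²/144 = 1
Ellipse, center (-3, 9), major axis vertical; a² = 144, b² = 44.
b² = 44 so b = 2√11; the minor axis has length 2b = 4√11.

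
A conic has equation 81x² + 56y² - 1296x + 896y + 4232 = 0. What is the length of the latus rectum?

112/9

Collect terms: 81(x² - 16x) + 56(y² + 16y) = -4232
81(x - 8)² + 56(y + 8)² = -4232 + 5184 + 3584 = 4536
Divide through by 4536 to get (x - 8)²/56 + (y + 8)²/81 = 1.
Ellipse, center (8, -8), major axis vertical; a² = 81, b² = 56.
Latus rectum length = 2b²/a = 2·56/9 = 112/9.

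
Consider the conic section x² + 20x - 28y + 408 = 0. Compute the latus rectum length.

Only x is squared. Complete the square in x: (x + 10)² = 28(y - 11).
Vertex (-10, 11); 4p = 28 so p = 7. Opens up.
Latus rectum length = |4p| = 28.

28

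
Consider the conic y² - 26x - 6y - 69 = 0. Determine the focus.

(7/2, 3)

Only y is squared. Complete the square in y: (y - 3)² = 26(x + 3).
Vertex (-3, 3); 4p = 26 so p = 13/2. Opens right.
Focus is p units from the vertex along the axis: (h + p, k).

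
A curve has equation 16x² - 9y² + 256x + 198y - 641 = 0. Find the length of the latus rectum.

Collect terms: 16(x² + 16x) -9(y² - 22y) = 641
Complete the square in x and y: 16(x + 8)² -9(y - 11)² = 641 + 1024 - 1089 = 576
Divide by 576: (x + 8)²/36 - (y - 11)²/64 = 1
Hyperbola, center (-8, 11), transverse axis horizontal; a² = 36, b² = 64.
Latus rectum length = 2b²/a = 2·64/6 = 64/3.

64/3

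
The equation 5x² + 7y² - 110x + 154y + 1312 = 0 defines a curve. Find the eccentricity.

Rearranging, 5(x² - 22x) + 7(y² + 22y) = -1312.
Complete the square: 5(x - 11)² + 7(y + 11)² = -1312 + 605 + 847 = 140
Divide through by 140 to get (x - 11)²/28 + (y + 11)²/20 = 1.
Ellipse, center (11, -11), major axis horizontal; a² = 28, b² = 20.
c² = a² - b² = 8, so c = 2√2.
e = c/a = 2√2/2√7 = √14/7.

e = √14/7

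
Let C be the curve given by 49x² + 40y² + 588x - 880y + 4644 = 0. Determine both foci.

Rearranging, 49(x² + 12x) + 40(y² - 22y) = -4644.
Complete the square in x and y: 49(x + 6)² + 40(y - 11)² = -4644 + 1764 + 4840 = 1960
Divide through by 1960 to get (x + 6)²/40 + (y - 11)²/49 = 1.
Ellipse, center (-6, 11), major axis vertical; a² = 49, b² = 40.
c² = a² - b² = 49 - 40 = 9, so c = 3.
Foci lie on the vertical axis through the center: (h, k ± c).

(-6, 8) and (-6, 14)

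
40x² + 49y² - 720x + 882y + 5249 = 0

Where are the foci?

Group the x- and y-terms: 40(x² - 18x) + 49(y² + 18y) = -5249
Complete the square: 40(x - 9)² + 49(y + 9)² = -5249 + 3240 + 3969 = 1960
Divide by 1960: (x - 9)²/49 + (y + 9)²/40 = 1
Ellipse, center (9, -9), major axis horizontal; a² = 49, b² = 40.
c² = a² - b² = 49 - 40 = 9, so c = 3.
Foci lie on the horizontal axis through the center: (h ± c, k).

(6, -9) and (12, -9)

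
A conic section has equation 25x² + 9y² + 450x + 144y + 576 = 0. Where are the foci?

Collect terms: 25(x² + 18x) + 9(y² + 16y) = -576
Complete the square: 25(x + 9)² + 9(y + 8)² = -576 + 2025 + 576 = 2025
Divide through by 2025 to get (x + 9)²/81 + (y + 8)²/225 = 1.
Ellipse, center (-9, -8), major axis vertical; a² = 225, b² = 81.
c² = a² - b² = 225 - 81 = 144, so c = 12.
Foci lie on the vertical axis through the center: (h, k ± c).

(-9, -20) and (-9, 4)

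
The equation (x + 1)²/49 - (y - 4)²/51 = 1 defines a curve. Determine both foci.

(-11, 4) and (9, 4)

Center (-1, 4). The positive term is the x-term, so the transverse axis is horizontal; a² = 49, b² = 51.
c² = a² + b² = 49 + 51 = 100, so c = 10.
Foci lie on the horizontal axis through the center: (h ± c, k).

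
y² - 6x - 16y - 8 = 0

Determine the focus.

(-21/2, 8)

Only y is squared. Complete the square in y: (y - 8)² = 6(x + 12).
Vertex (-12, 8); 4p = 6 so p = 3/2. Opens right.
Focus is p units from the vertex along the axis: (h + p, k).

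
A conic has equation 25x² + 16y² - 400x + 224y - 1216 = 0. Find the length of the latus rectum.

96/5

Collect terms: 25(x² - 16x) + 16(y² + 14y) = 1216
Complete the square: 25(x - 8)² + 16(y + 7)² = 1216 + 1600 + 784 = 3600
Divide by 3600: (x - 8)²/144 + (y + 7)²/225 = 1
Ellipse, center (8, -7), major axis vertical; a² = 225, b² = 144.
Latus rectum length = 2b²/a = 2·144/15 = 96/5.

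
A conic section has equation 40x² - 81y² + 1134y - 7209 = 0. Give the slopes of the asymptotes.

2√10/9 and -2√10/9

Rearranging, 40x² -81(y² - 14y) = 7209.
Completing the square gives 40x² -81(y - 7)² = 7209 + 0 - 3969 = 3240.
Divide through by 3240 to get x²/81 - (y - 7)²/40 = 1.
Hyperbola, center (0, 7), transverse axis horizontal; a² = 81, b² = 40.
For a horizontal hyperbola the asymptotes have slope ±b/a.
Here that is ±2√10/9.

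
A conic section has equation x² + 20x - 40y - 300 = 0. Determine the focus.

Only x is squared. Complete the square in x: (x + 10)² = 40(y + 10).
Vertex (-10, -10); 4p = 40 so p = 10. Opens up.
Focus is p units from the vertex along the axis: (h, k + p).

(-10, 0)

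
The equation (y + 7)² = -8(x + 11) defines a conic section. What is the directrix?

x = -9

Vertex (-11, -7); 4p = -8 so p = -2. Opens left.
Directrix is the vertical line x = h − p = -11 − (-2) = -9.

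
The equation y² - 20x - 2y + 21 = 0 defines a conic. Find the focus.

Only y is squared. Complete the square in y: (y - 1)² = 20(x - 1).
Vertex (1, 1); 4p = 20 so p = 5. Opens right.
Focus is p units from the vertex along the axis: (h + p, k).

(6, 1)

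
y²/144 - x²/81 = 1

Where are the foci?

Center (0, 0). The positive term is the y-term, so the transverse axis is vertical; a² = 144, b² = 81.
c² = a² + b² = 144 + 81 = 225, so c = 15.
Foci lie on the vertical axis through the center: (h, k ± c).

(0, -15) and (0, 15)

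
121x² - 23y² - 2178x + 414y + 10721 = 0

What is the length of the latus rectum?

Rearranging, 121(x² - 18x) -23(y² - 18y) = -10721.
Completing the square gives 121(x - 9)² -23(y - 9)² = -10721 + 9801 - 1863 = -2783.
Divide by -2783: (y - 9)²/121 - (x - 9)²/23 = 1
Hyperbola, center (9, 9), transverse axis vertical; a² = 121, b² = 23.
Latus rectum length = 2b²/a = 2·23/11 = 46/11.

46/11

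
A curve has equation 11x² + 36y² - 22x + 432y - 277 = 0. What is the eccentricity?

11(x² - 2x) + 36(y² + 12y) = 277
Complete the square in x and y: 11(x - 1)² + 36(y + 6)² = 277 + 11 + 1296 = 1584
Dividing both sides by 1584: (x - 1)²/144 + (y + 6)²/44 = 1
Ellipse, center (1, -6), major axis horizontal; a² = 144, b² = 44.
c² = a² - b² = 100, so c = 10.
e = c/a = 10/12 = 5/6.

e = 5/6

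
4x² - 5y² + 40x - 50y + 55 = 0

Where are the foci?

Group the x- and y-terms: 4(x² + 10x) -5(y² + 10y) = -55
Complete the square in x and y: 4(x + 5)² -5(y + 5)² = -55 + 100 - 125 = -80
Dividing both sides by -80: (y + 5)²/16 - (x + 5)²/20 = 1
Hyperbola, center (-5, -5), transverse axis vertical; a² = 16, b² = 20.
c² = a² + b² = 16 + 20 = 36, so c = 6.
Foci lie on the vertical axis through the center: (h, k ± c).

(-5, -11) and (-5, 1)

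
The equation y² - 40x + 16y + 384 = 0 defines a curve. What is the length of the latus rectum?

40

Only y is squared. Complete the square in y: (y + 8)² = 40(x - 8).
Vertex (8, -8); 4p = 40 so p = 10. Opens right.
Latus rectum length = |4p| = 40.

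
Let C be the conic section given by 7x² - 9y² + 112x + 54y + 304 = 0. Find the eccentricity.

Group: 7(x² + 16x) -9(y² - 6y) = -304
Complete the square: 7(x + 8)² -9(y - 3)² = -304 + 448 - 81 = 63
Divide through by 63 to get (x + 8)²/9 - (y - 3)²/7 = 1.
Hyperbola, center (-8, 3), transverse axis horizontal; a² = 9, b² = 7.
c² = a² + b² = 16, so c = 4.
e = c/a = 4/3.

e = 4/3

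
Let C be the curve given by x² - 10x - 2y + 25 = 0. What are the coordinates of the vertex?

(5, 0)

Only x is squared. Complete the square in x: (x - 5)² = 2y.
Vertex (5, 0); 4p = 2 so p = 1/2. Opens up.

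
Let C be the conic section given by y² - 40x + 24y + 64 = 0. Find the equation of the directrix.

Only y is squared. Complete the square in y: (y + 12)² = 40(x + 2).
Vertex (-2, -12); 4p = 40 so p = 10. Opens right.
Directrix is the vertical line x = h − p = -2 − (10) = -12.

x = -12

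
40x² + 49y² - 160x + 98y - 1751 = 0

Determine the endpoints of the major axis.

Group the x- and y-terms: 40(x² - 4x) + 49(y² + 2y) = 1751
Complete the square: 40(x - 2)² + 49(y + 1)² = 1751 + 160 + 49 = 1960
Dividing both sides by 1960: (x - 2)²/49 + (y + 1)²/40 = 1
Ellipse, center (2, -1), major axis horizontal; a² = 49, b² = 40.
a = 7. Vertices at (h ± a, k).

(-5, -1) and (9, -1)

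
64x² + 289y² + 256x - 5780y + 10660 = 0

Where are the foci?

Rearranging, 64(x² + 4x) + 289(y² - 20y) = -10660.
Completing the square gives 64(x + 2)² + 289(y - 10)² = -10660 + 256 + 28900 = 18496.
Divide by 18496: (x + 2)²/289 + (y - 10)²/64 = 1
Ellipse, center (-2, 10), major axis horizontal; a² = 289, b² = 64.
c² = a² - b² = 289 - 64 = 225, so c = 15.
Foci lie on the horizontal axis through the center: (h ± c, k).

(-17, 10) and (13, 10)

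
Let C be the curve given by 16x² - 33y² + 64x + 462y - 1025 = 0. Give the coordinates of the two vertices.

Group the x- and y-terms: 16(x² + 4x) -33(y² - 14y) = 1025
Complete the square: 16(x + 2)² -33(y - 7)² = 1025 + 64 - 1617 = -528
Divide by -528: (y - 7)²/16 - (x + 2)²/33 = 1
Hyperbola, center (-2, 7), transverse axis vertical; a² = 16, b² = 33.
a = 4. Vertices at (h, k ± a).

(-2, 3) and (-2, 11)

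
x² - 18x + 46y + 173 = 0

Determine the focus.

(9, -27/2)

Only x is squared. Complete the square in x: (x - 9)² = -46(y + 2).
Vertex (9, -2); 4p = -46 so p = -23/2. Opens down.
Focus is p units from the vertex along the axis: (h, k + p).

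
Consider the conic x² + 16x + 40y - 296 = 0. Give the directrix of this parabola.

Only x is squared. Complete the square in x: (x + 8)² = -40(y - 9).
Vertex (-8, 9); 4p = -40 so p = -10. Opens down.
Directrix is the horizontal line y = k − p = 9 − (-10) = 19.

y = 19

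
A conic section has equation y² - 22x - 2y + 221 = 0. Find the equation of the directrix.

Only y is squared. Complete the square in y: (y - 1)² = 22(x - 10).
Vertex (10, 1); 4p = 22 so p = 11/2. Opens right.
Directrix is the vertical line x = h − p = 10 − (11/2) = 9/2.

x = 9/2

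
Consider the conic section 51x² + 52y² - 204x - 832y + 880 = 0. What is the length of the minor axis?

51(x² - 4x) + 52(y² - 16y) = -880
Complete the square: 51(x - 2)² + 52(y - 8)² = -880 + 204 + 3328 = 2652
Divide by 2652: (x - 2)²/52 + (y - 8)²/51 = 1
Ellipse, center (2, 8), major axis horizontal; a² = 52, b² = 51.
b² = 51 so b = √51; the minor axis has length 2b = 2√51.

2√51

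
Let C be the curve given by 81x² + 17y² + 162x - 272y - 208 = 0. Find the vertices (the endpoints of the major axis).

(-1, -1) and (-1, 17)

Group: 81(x² + 2x) + 17(y² - 16y) = 208
Complete the square in x and y: 81(x + 1)² + 17(y - 8)² = 208 + 81 + 1088 = 1377
Divide through by 1377 to get (x + 1)²/17 + (y - 8)²/81 = 1.
Ellipse, center (-1, 8), major axis vertical; a² = 81, b² = 17.
a = 9. Vertices at (h, k ± a).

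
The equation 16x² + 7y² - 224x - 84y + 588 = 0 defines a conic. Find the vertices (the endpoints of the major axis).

Group the x- and y-terms: 16(x² - 14x) + 7(y² - 12y) = -588
Completing the square gives 16(x - 7)² + 7(y - 6)² = -588 + 784 + 252 = 448.
Dividing both sides by 448: (x - 7)²/28 + (y - 6)²/64 = 1
Ellipse, center (7, 6), major axis vertical; a² = 64, b² = 28.
a = 8. Vertices at (h, k ± a).

(7, -2) and (7, 14)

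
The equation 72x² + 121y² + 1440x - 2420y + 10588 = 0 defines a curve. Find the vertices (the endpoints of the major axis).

Rearranging, 72(x² + 20x) + 121(y² - 20y) = -10588.
Complete the square in x and y: 72(x + 10)² + 121(y - 10)² = -10588 + 7200 + 12100 = 8712
Divide through by 8712 to get (x + 10)²/121 + (y - 10)²/72 = 1.
Ellipse, center (-10, 10), major axis horizontal; a² = 121, b² = 72.
a = 11. Vertices at (h ± a, k).

(-21, 10) and (1, 10)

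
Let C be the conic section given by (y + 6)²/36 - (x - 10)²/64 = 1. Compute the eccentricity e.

Center (10, -6). The positive term is the y-term, so the transverse axis is vertical; a² = 36, b² = 64.
c² = a² + b² = 100, so c = 10.
e = c/a = 10/6 = 5/3.

e = 5/3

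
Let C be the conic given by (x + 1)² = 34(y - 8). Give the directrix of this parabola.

Vertex (-1, 8); 4p = 34 so p = 17/2. Opens up.
Directrix is the horizontal line y = k − p = 8 − (17/2) = -1/2.

y = -1/2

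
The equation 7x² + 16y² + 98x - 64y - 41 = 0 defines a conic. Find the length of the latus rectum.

7(x² + 14x) + 16(y² - 4y) = 41
7(x + 7)² + 16(y - 2)² = 41 + 343 + 64 = 448
Divide through by 448 to get (x + 7)²/64 + (y - 2)²/28 = 1.
Ellipse, center (-7, 2), major axis horizontal; a² = 64, b² = 28.
Latus rectum length = 2b²/a = 2·28/8 = 7.

7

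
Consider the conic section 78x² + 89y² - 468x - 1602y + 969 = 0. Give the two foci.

(3 - √11, 9) and (3 + √11, 9)

78(x² - 6x) + 89(y² - 18y) = -969
78(x - 3)² + 89(y - 9)² = -969 + 702 + 7209 = 6942
Divide through by 6942 to get (x - 3)²/89 + (y - 9)²/78 = 1.
Ellipse, center (3, 9), major axis horizontal; a² = 89, b² = 78.
c² = a² - b² = 89 - 78 = 11, so c = √11.
Foci lie on the horizontal axis through the center: (h ± c, k).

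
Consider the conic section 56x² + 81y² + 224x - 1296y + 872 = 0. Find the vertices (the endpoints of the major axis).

(-11, 8) and (7, 8)

Group: 56(x² + 4x) + 81(y² - 16y) = -872
Completing the square gives 56(x + 2)² + 81(y - 8)² = -872 + 224 + 5184 = 4536.
Divide through by 4536 to get (x + 2)²/81 + (y - 8)²/56 = 1.
Ellipse, center (-2, 8), major axis horizontal; a² = 81, b² = 56.
a = 9. Vertices at (h ± a, k).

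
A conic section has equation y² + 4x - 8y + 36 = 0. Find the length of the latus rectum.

4

Only y is squared. Complete the square in y: (y - 4)² = -4(x + 5).
Vertex (-5, 4); 4p = -4 so p = -1. Opens left.
Latus rectum length = |4p| = 4.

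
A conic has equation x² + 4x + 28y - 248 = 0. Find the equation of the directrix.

Only x is squared. Complete the square in x: (x + 2)² = -28(y - 9).
Vertex (-2, 9); 4p = -28 so p = -7. Opens down.
Directrix is the horizontal line y = k − p = 9 − (-7) = 16.

y = 16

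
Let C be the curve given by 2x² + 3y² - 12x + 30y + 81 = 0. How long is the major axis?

2√6

Group the x- and y-terms: 2(x² - 6x) + 3(y² + 10y) = -81
Complete the square: 2(x - 3)² + 3(y + 5)² = -81 + 18 + 75 = 12
Divide by 12: (x - 3)²/6 + (y + 5)²/4 = 1
Ellipse, center (3, -5), major axis horizontal; a² = 6, b² = 4.
a² = 6 so a = √6; the major axis has length 2a = 2√6.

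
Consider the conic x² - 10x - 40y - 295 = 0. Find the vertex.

(5, -8)

Only x is squared. Complete the square in x: (x - 5)² = 40(y + 8).
Vertex (5, -8); 4p = 40 so p = 10. Opens up.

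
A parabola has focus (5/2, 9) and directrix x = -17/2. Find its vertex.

The vertex is the midpoint between the focus and the directrix along the axis of symmetry.
Axis is horizontal (directrix is vertical). Vertex x-coordinate = (5/2 + (-17/2))/2 = -3; y-coordinate = 9.

(-3, 9)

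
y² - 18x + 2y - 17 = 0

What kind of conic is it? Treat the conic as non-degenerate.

parabola

No xy term. Coefficients of x² and y² are A = 0, C = 1.
Exactly one squared variable ⇒ parabola.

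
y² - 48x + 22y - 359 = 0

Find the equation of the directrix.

x = -22

Only y is squared. Complete the square in y: (y + 11)² = 48(x + 10).
Vertex (-10, -11); 4p = 48 so p = 12. Opens right.
Directrix is the vertical line x = h − p = -10 − (12) = -22.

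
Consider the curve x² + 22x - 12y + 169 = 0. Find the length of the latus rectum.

Only x is squared. Complete the square in x: (x + 11)² = 12(y - 4).
Vertex (-11, 4); 4p = 12 so p = 3. Opens up.
Latus rectum length = |4p| = 12.

12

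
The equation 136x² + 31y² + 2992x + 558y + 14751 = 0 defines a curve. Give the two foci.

Group the x- and y-terms: 136(x² + 22x) + 31(y² + 18y) = -14751
Complete the square: 136(x + 11)² + 31(y + 9)² = -14751 + 16456 + 2511 = 4216
Dividing both sides by 4216: (x + 11)²/31 + (y + 9)²/136 = 1
Ellipse, center (-11, -9), major axis vertical; a² = 136, b² = 31.
c² = a² - b² = 136 - 31 = 105, so c = √105.
Foci lie on the vertical axis through the center: (h, k ± c).

(-11, -9 - √105) and (-11, -9 + √105)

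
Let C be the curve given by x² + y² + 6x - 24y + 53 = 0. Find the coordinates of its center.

Rearranging, (x² + 6x) + (y² - 24y) = -53.
Completing the square gives (x + 3)² + (y - 12)² = -53 + 9 + 144 = 100.
So (x + 3)² + (y - 12)² = 100.
Circle centered at (-3, 12) with r² = 100.

(-3, 12)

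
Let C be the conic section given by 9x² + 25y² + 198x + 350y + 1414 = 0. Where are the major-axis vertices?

(-21, -7) and (-1, -7)

Group the x- and y-terms: 9(x² + 22x) + 25(y² + 14y) = -1414
Complete the square: 9(x + 11)² + 25(y + 7)² = -1414 + 1089 + 1225 = 900
Divide by 900: (x + 11)²/100 + (y + 7)²/36 = 1
Ellipse, center (-11, -7), major axis horizontal; a² = 100, b² = 36.
a = 10. Vertices at (h ± a, k).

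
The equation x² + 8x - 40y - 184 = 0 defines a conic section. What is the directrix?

y = -15

Only x is squared. Complete the square in x: (x + 4)² = 40(y + 5).
Vertex (-4, -5); 4p = 40 so p = 10. Opens up.
Directrix is the horizontal line y = k − p = -5 − (10) = -15.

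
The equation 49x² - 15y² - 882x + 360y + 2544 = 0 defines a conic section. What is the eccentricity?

Rearranging, 49(x² - 18x) -15(y² - 24y) = -2544.
Complete the square in x and y: 49(x - 9)² -15(y - 12)² = -2544 + 3969 - 2160 = -735
Divide by -735: (y - 12)²/49 - (x - 9)²/15 = 1
Hyperbola, center (9, 12), transverse axis vertical; a² = 49, b² = 15.
c² = a² + b² = 64, so c = 8.
e = c/a = 8/7.

e = 8/7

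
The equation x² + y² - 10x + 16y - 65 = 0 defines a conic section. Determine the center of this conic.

(x² - 10x) + (y² + 16y) = 65
Complete the square in x and y: (x - 5)² + (y + 8)² = 65 + 25 + 64 = 154
So (x - 5)² + (y + 8)² = 154.
Circle centered at (5, -8) with r² = 154.

(5, -8)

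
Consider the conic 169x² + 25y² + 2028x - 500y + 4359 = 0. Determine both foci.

Collect terms: 169(x² + 12x) + 25(y² - 20y) = -4359
Complete the square: 169(x + 6)² + 25(y - 10)² = -4359 + 6084 + 2500 = 4225
Divide through by 4225 to get (x + 6)²/25 + (y - 10)²/169 = 1.
Ellipse, center (-6, 10), major axis vertical; a² = 169, b² = 25.
c² = a² - b² = 169 - 25 = 144, so c = 12.
Foci lie on the vertical axis through the center: (h, k ± c).

(-6, -2) and (-6, 22)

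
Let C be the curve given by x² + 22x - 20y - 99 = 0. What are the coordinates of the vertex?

Only x is squared. Complete the square in x: (x + 11)² = 20(y + 11).
Vertex (-11, -11); 4p = 20 so p = 5. Opens up.

(-11, -11)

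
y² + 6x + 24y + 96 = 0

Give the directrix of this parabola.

Only y is squared. Complete the square in y: (y + 12)² = -6(x - 8).
Vertex (8, -12); 4p = -6 so p = -3/2. Opens left.
Directrix is the vertical line x = h − p = 8 − (-3/2) = 19/2.

x = 19/2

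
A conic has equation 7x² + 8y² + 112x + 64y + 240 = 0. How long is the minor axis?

Group: 7(x² + 16x) + 8(y² + 8y) = -240
Completing the square gives 7(x + 8)² + 8(y + 4)² = -240 + 448 + 128 = 336.
Dividing both sides by 336: (x + 8)²/48 + (y + 4)²/42 = 1
Ellipse, center (-8, -4), major axis horizontal; a² = 48, b² = 42.
b² = 42 so b = √42; the minor axis has length 2b = 2√42.

2√42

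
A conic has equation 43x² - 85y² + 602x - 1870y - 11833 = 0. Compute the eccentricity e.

e = 8√170/85

43(x² + 14x) -85(y² + 22y) = 11833
Complete the square: 43(x + 7)² -85(y + 11)² = 11833 + 2107 - 10285 = 3655
Dividing both sides by 3655: (x + 7)²/85 - (y + 11)²/43 = 1
Hyperbola, center (-7, -11), transverse axis horizontal; a² = 85, b² = 43.
c² = a² + b² = 128, so c = 8√2.
e = c/a = 8√2/√85 = 8√170/85.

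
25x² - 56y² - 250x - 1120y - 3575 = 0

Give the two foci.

Group the x- and y-terms: 25(x² - 10x) -56(y² + 20y) = 3575
Complete the square in x and y: 25(x - 5)² -56(y + 10)² = 3575 + 625 - 5600 = -1400
Divide by -1400: (y + 10)²/25 - (x - 5)²/56 = 1
Hyperbola, center (5, -10), transverse axis vertical; a² = 25, b² = 56.
c² = a² + b² = 25 + 56 = 81, so c = 9.
Foci lie on the vertical axis through the center: (h, k ± c).

(5, -19) and (5, -1)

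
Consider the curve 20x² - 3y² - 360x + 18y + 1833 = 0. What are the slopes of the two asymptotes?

2√15/3 and -2√15/3

Group: 20(x² - 18x) -3(y² - 6y) = -1833
Complete the square in x and y: 20(x - 9)² -3(y - 3)² = -1833 + 1620 - 27 = -240
Dividing both sides by -240: (y - 3)²/80 - (x - 9)²/12 = 1
Hyperbola, center (9, 3), transverse axis vertical; a² = 80, b² = 12.
For a vertical hyperbola the asymptotes have slope ±a/b.
Here that is ±4√5/2√3 = ±2√15/3.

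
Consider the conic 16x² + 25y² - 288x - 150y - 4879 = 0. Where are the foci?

(-3, 3) and (21, 3)

Collect terms: 16(x² - 18x) + 25(y² - 6y) = 4879
Complete the square: 16(x - 9)² + 25(y - 3)² = 4879 + 1296 + 225 = 6400
Dividing both sides by 6400: (x - 9)²/400 + (y - 3)²/256 = 1
Ellipse, center (9, 3), major axis horizontal; a² = 400, b² = 256.
c² = a² - b² = 400 - 256 = 144, so c = 12.
Foci lie on the horizontal axis through the center: (h ± c, k).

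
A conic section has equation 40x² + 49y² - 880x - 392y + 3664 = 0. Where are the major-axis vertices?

(4, 4) and (18, 4)

Collect terms: 40(x² - 22x) + 49(y² - 8y) = -3664
Complete the square in x and y: 40(x - 11)² + 49(y - 4)² = -3664 + 4840 + 784 = 1960
Dividing both sides by 1960: (x - 11)²/49 + (y - 4)²/40 = 1
Ellipse, center (11, 4), major axis horizontal; a² = 49, b² = 40.
a = 7. Vertices at (h ± a, k).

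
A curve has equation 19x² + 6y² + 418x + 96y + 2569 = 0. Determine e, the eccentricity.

e = √247/19

Rearranging, 19(x² + 22x) + 6(y² + 16y) = -2569.
Completing the square gives 19(x + 11)² + 6(y + 8)² = -2569 + 2299 + 384 = 114.
Dividing both sides by 114: (x + 11)²/6 + (y + 8)²/19 = 1
Ellipse, center (-11, -8), major axis vertical; a² = 19, b² = 6.
c² = a² - b² = 13, so c = √13.
e = c/a = √13/√19 = √247/19.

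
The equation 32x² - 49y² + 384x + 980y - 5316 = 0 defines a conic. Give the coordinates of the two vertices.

(-13, 10) and (1, 10)

32(x² + 12x) -49(y² - 20y) = 5316
32(x + 6)² -49(y - 10)² = 5316 + 1152 - 4900 = 1568
Dividing both sides by 1568: (x + 6)²/49 - (y - 10)²/32 = 1
Hyperbola, center (-6, 10), transverse axis horizontal; a² = 49, b² = 32.
a = 7. Vertices at (h ± a, k).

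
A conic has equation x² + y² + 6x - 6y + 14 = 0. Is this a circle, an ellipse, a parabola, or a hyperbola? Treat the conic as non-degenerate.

No xy term. Coefficients of x² and y² are A = 1, C = 1.
A = C (same sign) ⇒ circle.

circle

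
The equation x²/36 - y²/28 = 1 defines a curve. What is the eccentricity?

Center (0, 0). The positive term is the x-term, so the transverse axis is horizontal; a² = 36, b² = 28.
c² = a² + b² = 64, so c = 8.
e = c/a = 8/6 = 4/3.

e = 4/3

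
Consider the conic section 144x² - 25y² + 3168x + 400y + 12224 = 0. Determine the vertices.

(-16, 8) and (-6, 8)

Collect terms: 144(x² + 22x) -25(y² - 16y) = -12224
Completing the square gives 144(x + 11)² -25(y - 8)² = -12224 + 17424 - 1600 = 3600.
Dividing both sides by 3600: (x + 11)²/25 - (y - 8)²/144 = 1
Hyperbola, center (-11, 8), transverse axis horizontal; a² = 25, b² = 144.
a = 5. Vertices at (h ± a, k).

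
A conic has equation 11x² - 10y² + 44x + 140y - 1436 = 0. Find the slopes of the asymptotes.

√110/10 and -√110/10

Rearranging, 11(x² + 4x) -10(y² - 14y) = 1436.
Complete the square in x and y: 11(x + 2)² -10(y - 7)² = 1436 + 44 - 490 = 990
Dividing both sides by 990: (x + 2)²/90 - (y - 7)²/99 = 1
Hyperbola, center (-2, 7), transverse axis horizontal; a² = 90, b² = 99.
For a horizontal hyperbola the asymptotes have slope ±b/a.
Here that is ±3√11/3√10 = ±√110/10.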